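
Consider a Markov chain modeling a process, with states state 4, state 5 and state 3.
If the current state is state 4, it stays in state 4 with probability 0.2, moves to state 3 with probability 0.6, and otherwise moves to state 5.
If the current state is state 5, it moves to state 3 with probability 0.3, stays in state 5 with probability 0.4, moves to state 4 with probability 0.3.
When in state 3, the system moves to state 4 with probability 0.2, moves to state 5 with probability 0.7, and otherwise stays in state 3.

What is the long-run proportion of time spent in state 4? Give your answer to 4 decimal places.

Let the stationary distribution be π with π = πP and π_1 + π_2 + π_3 = 1.
π_1 = 0.2·π_1 + 0.3·π_2 + 0.2·π_3
π_2 = 0.2·π_1 + 0.4·π_2 + 0.7·π_3
Solving with the normalization constraint gives π = (0.2444, 0.4444, 0.3111).
So the stationary probability of state 4 is 0.2444.

0.2444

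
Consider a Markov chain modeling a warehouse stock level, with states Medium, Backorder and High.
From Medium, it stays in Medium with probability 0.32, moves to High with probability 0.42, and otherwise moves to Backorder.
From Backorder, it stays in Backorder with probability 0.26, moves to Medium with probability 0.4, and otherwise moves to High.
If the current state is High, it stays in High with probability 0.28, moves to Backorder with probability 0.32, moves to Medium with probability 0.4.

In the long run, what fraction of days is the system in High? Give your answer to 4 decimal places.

Let the stationary distribution be π with π = πP and π_1 + π_2 + π_3 = 1.
π_1 = 0.32·π_1 + 0.4·π_2 + 0.4·π_3
π_2 = 0.26·π_1 + 0.26·π_2 + 0.32·π_3
Solving with the normalization constraint gives π = (0.3704, 0.2809, 0.3487).
So the stationary probability of High is 0.3487.

0.3487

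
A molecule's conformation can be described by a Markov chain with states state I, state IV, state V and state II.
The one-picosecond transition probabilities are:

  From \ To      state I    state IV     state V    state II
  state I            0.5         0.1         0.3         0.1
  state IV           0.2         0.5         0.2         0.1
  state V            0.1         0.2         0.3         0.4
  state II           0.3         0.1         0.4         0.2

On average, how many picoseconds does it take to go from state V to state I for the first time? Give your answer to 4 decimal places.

5.5862

Let t(s) be the expected number of picoseconds to first reach state I from state s, with t(state I) = 0. Conditioning on the first picosecond:
t(state IV) = 1 + 0.5·t(state IV) + 0.2·t(state V) + 0.1·t(state II)
t(state V) = 1 + 0.2·t(state IV) + 0.3·t(state V) + 0.4·t(state II)
t(state II) = 1 + 0.1·t(state IV) + 0.4·t(state V) + 0.2·t(state II)
Solving: t(state IV) = 5.1724, t(state V) = 5.5862, t(state II) = 4.6897.
Expected picoseconds from state V to state I: 5.5862.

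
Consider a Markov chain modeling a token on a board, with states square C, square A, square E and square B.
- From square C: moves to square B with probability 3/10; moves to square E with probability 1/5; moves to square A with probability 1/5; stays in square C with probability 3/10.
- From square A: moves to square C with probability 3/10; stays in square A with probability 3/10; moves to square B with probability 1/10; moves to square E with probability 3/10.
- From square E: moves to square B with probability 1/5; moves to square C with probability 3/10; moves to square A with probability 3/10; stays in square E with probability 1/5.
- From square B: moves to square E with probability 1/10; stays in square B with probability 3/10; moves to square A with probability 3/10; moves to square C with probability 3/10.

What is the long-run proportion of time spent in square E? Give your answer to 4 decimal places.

Let the stationary distribution be π with π = πP and π_1 + π_2 + π_3 + π_4 = 1.
π_1 = 0.3·π_1 + 0.3·π_2 + 0.3·π_3 + 0.3·π_4
π_2 = 0.2·π_1 + 0.3·π_2 + 0.3·π_3 + 0.3·π_4
π_3 = 0.2·π_1 + 0.3·π_2 + 0.2·π_3 + 0.1·π_4
Solving with the normalization constraint gives π = (0.3000, 0.2700, 0.2044, 0.2256).
So the stationary probability of square E is 0.2044.

0.2044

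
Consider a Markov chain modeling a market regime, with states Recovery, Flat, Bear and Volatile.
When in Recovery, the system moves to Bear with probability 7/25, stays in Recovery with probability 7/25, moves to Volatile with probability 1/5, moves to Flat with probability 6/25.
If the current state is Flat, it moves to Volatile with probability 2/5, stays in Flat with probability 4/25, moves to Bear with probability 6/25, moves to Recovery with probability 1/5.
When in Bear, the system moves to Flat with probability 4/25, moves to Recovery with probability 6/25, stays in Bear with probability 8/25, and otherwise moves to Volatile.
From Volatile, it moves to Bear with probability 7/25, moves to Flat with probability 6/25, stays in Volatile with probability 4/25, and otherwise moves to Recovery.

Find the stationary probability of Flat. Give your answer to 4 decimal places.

0.2012

Let the stationary distribution be π with π = πP and π_1 + π_2 + π_3 + π_4 = 1.
π_1 = 0.28·π_1 + 0.2·π_2 + 0.24·π_3 + 0.32·π_4
π_2 = 0.24·π_1 + 0.16·π_2 + 0.16·π_3 + 0.24·π_4
π_3 = 0.28·π_1 + 0.24·π_2 + 0.32·π_3 + 0.28·π_4
Solving with the normalization constraint gives π = (0.2627, 0.2012, 0.2833, 0.2528).
So the stationary probability of Flat is 0.2012.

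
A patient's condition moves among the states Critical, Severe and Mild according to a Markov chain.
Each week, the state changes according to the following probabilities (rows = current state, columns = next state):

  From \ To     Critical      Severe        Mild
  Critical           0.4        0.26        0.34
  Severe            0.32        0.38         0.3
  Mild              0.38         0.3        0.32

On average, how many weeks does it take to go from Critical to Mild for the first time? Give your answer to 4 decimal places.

3.0471

Let t(s) be the expected number of weeks to first reach Mild from state s, with t(Mild) = 0. Conditioning on the first week:
t(Critical) = 1 + 0.4·t(Critical) + 0.26·t(Severe)
t(Severe) = 1 + 0.32·t(Critical) + 0.38·t(Severe)
Solving: t(Critical) = 3.0471, t(Severe) = 3.1856.
Expected weeks from Critical to Mild: 3.0471.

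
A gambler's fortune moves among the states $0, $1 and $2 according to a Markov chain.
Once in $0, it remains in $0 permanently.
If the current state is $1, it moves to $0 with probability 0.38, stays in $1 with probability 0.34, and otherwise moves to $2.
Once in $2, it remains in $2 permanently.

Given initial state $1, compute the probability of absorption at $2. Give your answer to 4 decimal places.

0.4242

Let h(s) be the probability of absorption at $2 starting from transient state s. Then h($2) = 1 and h($0) = 0. By first-step analysis:
h($1) = 0.38·0 + 0.34·h($1) + 0.28·1
Solving: h($1) = 0.4242.
Starting from $1, the probability is 0.4242.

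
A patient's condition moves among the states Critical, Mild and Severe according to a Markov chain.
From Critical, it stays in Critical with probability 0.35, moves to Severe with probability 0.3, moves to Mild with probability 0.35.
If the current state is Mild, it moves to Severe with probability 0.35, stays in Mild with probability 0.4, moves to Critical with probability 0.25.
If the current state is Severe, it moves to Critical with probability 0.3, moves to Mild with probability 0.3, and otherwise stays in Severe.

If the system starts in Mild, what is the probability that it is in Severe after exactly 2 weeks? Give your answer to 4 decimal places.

0.3550

Sum over the intermediate state after 1 week:
P = P(Mild→Critical)·P(Critical→Severe) + P(Mild→Mild)·P(Mild→Severe) + P(Mild→Severe)·P(Severe→Severe)
  = 0.25×0.3 + 0.4×0.35 + 0.35×0.4
  = 0.0750 + 0.1400 + 0.1400 = 0.3550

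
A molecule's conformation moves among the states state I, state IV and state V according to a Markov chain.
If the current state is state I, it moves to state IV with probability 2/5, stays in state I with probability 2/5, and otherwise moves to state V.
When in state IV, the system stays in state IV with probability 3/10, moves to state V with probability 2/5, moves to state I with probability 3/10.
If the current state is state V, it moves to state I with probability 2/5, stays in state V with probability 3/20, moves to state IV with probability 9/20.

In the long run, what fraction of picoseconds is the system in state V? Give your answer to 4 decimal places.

0.2620

Let the stationary distribution be π with π = πP and π_1 + π_2 + π_3 = 1.
π_1 = 0.4·π_1 + 0.3·π_2 + 0.4·π_3
π_2 = 0.4·π_1 + 0.3·π_2 + 0.45·π_3
Solving with the normalization constraint gives π = (0.3624, 0.3755, 0.2620).
So the stationary probability of state V is 0.2620.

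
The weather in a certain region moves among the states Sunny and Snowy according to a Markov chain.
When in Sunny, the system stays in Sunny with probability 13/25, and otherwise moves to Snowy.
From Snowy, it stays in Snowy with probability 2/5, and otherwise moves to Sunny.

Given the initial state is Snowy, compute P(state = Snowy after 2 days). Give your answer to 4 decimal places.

0.4480

Sum over the intermediate state after 1 day:
P = P(Snowy→Sunny)·P(Sunny→Snowy) + P(Snowy→Snowy)·P(Snowy→Snowy)
  = 0.6×0.48 + 0.4×0.4
  = 0.2880 + 0.1600 = 0.4480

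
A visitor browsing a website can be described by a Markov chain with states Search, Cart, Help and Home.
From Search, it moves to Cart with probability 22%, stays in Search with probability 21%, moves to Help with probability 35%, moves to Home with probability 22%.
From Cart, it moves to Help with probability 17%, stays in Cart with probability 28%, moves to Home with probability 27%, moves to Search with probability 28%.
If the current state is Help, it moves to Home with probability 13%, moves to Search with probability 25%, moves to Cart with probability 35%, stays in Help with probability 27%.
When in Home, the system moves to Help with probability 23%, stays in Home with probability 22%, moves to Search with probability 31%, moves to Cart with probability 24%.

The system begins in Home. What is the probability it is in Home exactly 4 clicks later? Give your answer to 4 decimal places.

Propagate the distribution vector 4 clicks from Home.
After 0 clicks: (0.0000, 0.0000, 0.0000, 1.0000)
After 1 click: (0.3100, 0.2400, 0.2300, 0.2200)
After 2 clicks: (0.2580, 0.2687, 0.2620, 0.2113)
After 3 clicks: (0.2604, 0.2744, 0.2553, 0.2099)
After 4 clicks: (0.2604, 0.2739, 0.2550, 0.2107)
P(in Home after 4 clicks) = 0.2107

0.2107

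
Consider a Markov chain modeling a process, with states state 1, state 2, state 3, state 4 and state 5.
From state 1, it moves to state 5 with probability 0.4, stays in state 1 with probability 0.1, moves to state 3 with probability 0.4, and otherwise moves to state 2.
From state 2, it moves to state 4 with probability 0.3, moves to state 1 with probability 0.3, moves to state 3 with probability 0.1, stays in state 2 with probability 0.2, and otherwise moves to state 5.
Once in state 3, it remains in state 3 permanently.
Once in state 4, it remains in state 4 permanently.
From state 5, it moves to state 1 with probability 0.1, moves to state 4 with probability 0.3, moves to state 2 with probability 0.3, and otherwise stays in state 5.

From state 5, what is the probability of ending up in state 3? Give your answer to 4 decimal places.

0.2481

Let h(s) be the probability of absorption at state 3 starting from transient state s. Then h(state 3) = 1 and h(state 4) = 0. By first-step analysis:
h(state 1) = 0.1·h(state 1) + 0.1·h(state 2) + 0.4·1 + 0.4·h(state 5)
h(state 2) = 0.3·h(state 1) + 0.2·h(state 2) + 0.1·1 + 0.3·0 + 0.1·h(state 5)
h(state 5) = 0.1·h(state 1) + 0.3·h(state 2) + 0.3·0 + 0.3·h(state 5)
Solving: h(state 1) = 0.5969, h(state 2) = 0.3798, h(state 5) = 0.2481.
Starting from state 5, the probability is 0.2481.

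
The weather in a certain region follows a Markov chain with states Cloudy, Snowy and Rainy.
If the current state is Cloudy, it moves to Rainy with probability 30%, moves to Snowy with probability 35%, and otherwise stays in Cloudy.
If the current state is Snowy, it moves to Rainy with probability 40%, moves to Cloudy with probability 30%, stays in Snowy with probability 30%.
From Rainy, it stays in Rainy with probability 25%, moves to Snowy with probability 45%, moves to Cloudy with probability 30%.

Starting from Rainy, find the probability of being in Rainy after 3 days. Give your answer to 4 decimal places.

0.3186

Propagate the distribution vector 3 days from Rainy.
After 0 days: (0.0000, 0.0000, 1.0000)
After 1 day: (0.3000, 0.4500, 0.2500)
After 2 days: (0.3150, 0.3525, 0.3325)
After 3 days: (0.3158, 0.3656, 0.3186)
P(in Rainy after 3 days) = 0.3186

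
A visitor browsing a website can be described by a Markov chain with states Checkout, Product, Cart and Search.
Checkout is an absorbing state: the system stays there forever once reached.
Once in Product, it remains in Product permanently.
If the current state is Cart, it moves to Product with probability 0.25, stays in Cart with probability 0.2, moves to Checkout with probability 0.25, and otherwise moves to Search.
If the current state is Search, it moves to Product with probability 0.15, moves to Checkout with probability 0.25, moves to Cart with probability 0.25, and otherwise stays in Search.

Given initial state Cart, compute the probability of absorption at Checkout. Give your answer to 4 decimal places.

0.5337

Let h(s) be the probability of absorption at Checkout starting from transient state s. Then h(Checkout) = 1 and h(Product) = 0. By first-step analysis:
h(Cart) = 0.25·1 + 0.25·0 + 0.2·h(Cart) + 0.3·h(Search)
h(Search) = 0.25·1 + 0.15·0 + 0.25·h(Cart) + 0.35·h(Search)
Solving: h(Cart) = 0.5337, h(Search) = 0.5899.
Starting from Cart, the probability is 0.5337.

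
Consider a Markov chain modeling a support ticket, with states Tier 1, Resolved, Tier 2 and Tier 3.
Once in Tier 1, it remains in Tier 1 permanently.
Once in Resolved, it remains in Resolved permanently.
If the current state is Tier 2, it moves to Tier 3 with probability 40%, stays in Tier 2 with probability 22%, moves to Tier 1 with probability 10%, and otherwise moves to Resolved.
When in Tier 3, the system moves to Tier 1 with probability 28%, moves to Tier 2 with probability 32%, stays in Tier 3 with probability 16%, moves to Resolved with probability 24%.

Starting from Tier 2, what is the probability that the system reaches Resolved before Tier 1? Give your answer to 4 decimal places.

0.6282

Let h(s) be the probability of absorption at Resolved starting from transient state s. Then h(Resolved) = 1 and h(Tier 1) = 0. By first-step analysis:
h(Tier 2) = 0.1·0 + 0.28·1 + 0.22·h(Tier 2) + 0.4·h(Tier 3)
h(Tier 3) = 0.28·0 + 0.24·1 + 0.32·h(Tier 2) + 0.16·h(Tier 3)
Solving: h(Tier 2) = 0.6282, h(Tier 3) = 0.5250.
Starting from Tier 2, the probability is 0.6282.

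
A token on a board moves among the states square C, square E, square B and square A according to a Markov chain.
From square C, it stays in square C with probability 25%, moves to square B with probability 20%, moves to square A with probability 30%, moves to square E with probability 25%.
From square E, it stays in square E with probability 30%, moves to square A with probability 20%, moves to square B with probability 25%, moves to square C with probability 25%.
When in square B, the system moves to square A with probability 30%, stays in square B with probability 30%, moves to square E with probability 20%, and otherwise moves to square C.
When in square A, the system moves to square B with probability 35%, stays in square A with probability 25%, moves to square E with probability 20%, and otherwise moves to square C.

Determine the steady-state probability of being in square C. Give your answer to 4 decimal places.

0.2229

Let the stationary distribution be π with π = πP and π_1 + π_2 + π_3 + π_4 = 1.
π_1 = 0.25·π_1 + 0.25·π_2 + 0.2·π_3 + 0.2·π_4
π_2 = 0.25·π_1 + 0.3·π_2 + 0.2·π_3 + 0.2·π_4
π_3 = 0.2·π_1 + 0.25·π_2 + 0.3·π_3 + 0.35·π_4
Solving with the normalization constraint gives π = (0.2229, 0.2346, 0.2792, 0.2634).
So the stationary probability of square C is 0.2229.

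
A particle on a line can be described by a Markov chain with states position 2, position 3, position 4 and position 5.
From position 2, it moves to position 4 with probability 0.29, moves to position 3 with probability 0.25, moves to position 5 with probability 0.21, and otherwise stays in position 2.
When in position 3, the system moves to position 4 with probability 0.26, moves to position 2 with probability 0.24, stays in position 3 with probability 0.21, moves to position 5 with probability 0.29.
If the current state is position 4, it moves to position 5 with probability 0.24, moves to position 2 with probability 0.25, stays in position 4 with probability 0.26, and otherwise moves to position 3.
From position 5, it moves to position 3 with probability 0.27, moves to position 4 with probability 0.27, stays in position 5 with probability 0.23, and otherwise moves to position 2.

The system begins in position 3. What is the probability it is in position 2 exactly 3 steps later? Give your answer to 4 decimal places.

0.2427

Propagate the distribution vector 3 steps from position 3.
After 0 steps: (0.0000, 1.0000, 0.0000, 0.0000)
After 1 step: (0.2400, 0.2100, 0.2600, 0.2900)
After 2 steps: (0.2421, 0.2474, 0.2701, 0.2404)
After 3 steps: (0.2427, 0.2449, 0.2697, 0.2427)
P(in position 2 after 3 steps) = 0.2427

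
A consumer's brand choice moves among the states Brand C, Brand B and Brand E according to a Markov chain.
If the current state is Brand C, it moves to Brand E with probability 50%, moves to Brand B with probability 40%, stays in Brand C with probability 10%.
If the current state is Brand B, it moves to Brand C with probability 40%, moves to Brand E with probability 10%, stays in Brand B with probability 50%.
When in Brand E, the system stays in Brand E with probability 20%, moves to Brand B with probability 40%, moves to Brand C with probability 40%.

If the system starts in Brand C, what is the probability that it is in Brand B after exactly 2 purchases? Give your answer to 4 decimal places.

Sum over the intermediate state after 1 purchase:
P = P(Brand C→Brand C)·P(Brand C→Brand B) + P(Brand C→Brand B)·P(Brand B→Brand B) + P(Brand C→Brand E)·P(Brand E→Brand B)
  = 0.1×0.4 + 0.4×0.5 + 0.5×0.4
  = 0.0400 + 0.2000 + 0.2000 = 0.4400

0.4400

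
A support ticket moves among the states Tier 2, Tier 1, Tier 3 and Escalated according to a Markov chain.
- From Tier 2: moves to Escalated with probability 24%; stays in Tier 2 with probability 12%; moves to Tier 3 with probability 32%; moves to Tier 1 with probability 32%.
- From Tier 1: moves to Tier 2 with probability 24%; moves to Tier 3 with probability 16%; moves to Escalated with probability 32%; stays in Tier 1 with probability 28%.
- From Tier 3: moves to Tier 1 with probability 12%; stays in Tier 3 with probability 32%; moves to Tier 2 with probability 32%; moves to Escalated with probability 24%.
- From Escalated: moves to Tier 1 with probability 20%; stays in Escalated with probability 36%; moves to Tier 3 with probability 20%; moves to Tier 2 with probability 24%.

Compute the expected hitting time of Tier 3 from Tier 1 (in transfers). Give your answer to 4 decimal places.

4.8331

Let t(s) be the expected number of transfers to first reach Tier 3 from state s, with t(Tier 3) = 0. Conditioning on the first transfer:
t(Tier 2) = 1 + 0.12·t(Tier 2) + 0.32·t(Tier 1) + 0.24·t(Escalated)
t(Tier 1) = 1 + 0.24·t(Tier 2) + 0.28·t(Tier 1) + 0.32·t(Escalated)
t(Escalated) = 1 + 0.24·t(Tier 2) + 0.2·t(Tier 1) + 0.36·t(Escalated)
Solving: t(Tier 2) = 4.1571, t(Tier 1) = 4.8331, t(Escalated) = 4.6318.
Expected transfers from Tier 1 to Tier 3: 4.8331.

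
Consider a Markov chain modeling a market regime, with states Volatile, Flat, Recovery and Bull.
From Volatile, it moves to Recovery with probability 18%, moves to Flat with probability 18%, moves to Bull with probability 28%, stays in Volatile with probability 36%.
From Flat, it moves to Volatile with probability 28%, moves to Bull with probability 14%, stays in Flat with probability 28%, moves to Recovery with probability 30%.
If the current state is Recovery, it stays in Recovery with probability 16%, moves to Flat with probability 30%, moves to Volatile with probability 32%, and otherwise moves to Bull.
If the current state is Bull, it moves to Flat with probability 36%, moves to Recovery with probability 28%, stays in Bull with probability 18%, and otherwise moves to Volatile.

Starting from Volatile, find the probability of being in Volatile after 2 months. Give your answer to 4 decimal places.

0.2880

Propagate the distribution vector 2 months from Volatile.
After 0 months: (1.0000, 0.0000, 0.0000, 0.0000)
After 1 month: (0.3600, 0.1800, 0.1800, 0.2800)
After 2 months: (0.2880, 0.2700, 0.2260, 0.2160)
P(in Volatile after 2 months) = 0.2880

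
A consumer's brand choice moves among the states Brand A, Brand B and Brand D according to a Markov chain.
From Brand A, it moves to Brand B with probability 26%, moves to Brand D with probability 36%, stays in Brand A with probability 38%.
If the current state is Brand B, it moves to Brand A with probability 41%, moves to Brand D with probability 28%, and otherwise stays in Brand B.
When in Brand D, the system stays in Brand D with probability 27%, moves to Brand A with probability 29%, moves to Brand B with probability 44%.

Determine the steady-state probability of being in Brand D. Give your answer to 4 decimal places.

Let the stationary distribution be π with π = πP and π_1 + π_2 + π_3 = 1.
π_1 = 0.38·π_1 + 0.41·π_2 + 0.29·π_3
π_2 = 0.26·π_1 + 0.31·π_2 + 0.44·π_3
Solving with the normalization constraint gives π = (0.3624, 0.3317, 0.3059).
So the stationary probability of Brand D is 0.3059.

0.3059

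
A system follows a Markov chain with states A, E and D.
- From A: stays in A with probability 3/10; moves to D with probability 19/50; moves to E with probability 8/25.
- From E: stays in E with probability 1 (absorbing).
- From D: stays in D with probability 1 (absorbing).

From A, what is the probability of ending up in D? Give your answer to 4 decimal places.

0.5429

Let h(s) be the probability of absorption at D starting from transient state s. Then h(D) = 1 and h(E) = 0. By first-step analysis:
h(A) = 0.3·h(A) + 0.32·0 + 0.38·1
Solving: h(A) = 0.5429.
Starting from A, the probability is 0.5429.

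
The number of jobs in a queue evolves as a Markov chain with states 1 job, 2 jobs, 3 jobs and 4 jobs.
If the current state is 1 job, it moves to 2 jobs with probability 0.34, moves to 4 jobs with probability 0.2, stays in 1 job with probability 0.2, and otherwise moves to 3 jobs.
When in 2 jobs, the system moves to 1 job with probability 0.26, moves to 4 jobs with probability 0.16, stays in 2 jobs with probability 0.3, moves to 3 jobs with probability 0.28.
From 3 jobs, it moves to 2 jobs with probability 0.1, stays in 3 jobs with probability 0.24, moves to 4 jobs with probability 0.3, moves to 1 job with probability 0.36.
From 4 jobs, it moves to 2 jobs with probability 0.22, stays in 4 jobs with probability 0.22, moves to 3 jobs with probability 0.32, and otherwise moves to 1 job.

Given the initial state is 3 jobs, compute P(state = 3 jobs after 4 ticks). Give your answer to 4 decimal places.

0.2726

Propagate the distribution vector 4 ticks from 3 jobs.
After 0 ticks: (0.0000, 0.0000, 1.0000, 0.0000)
After 1 tick: (0.3600, 0.1000, 0.2400, 0.3000)
After 2 ticks: (0.2564, 0.2424, 0.2752, 0.2260)
After 3 ticks: (0.2676, 0.2371, 0.2729, 0.2223)
After 4 ticks: (0.2668, 0.2383, 0.2726, 0.2223)
P(in 3 jobs after 4 ticks) = 0.2726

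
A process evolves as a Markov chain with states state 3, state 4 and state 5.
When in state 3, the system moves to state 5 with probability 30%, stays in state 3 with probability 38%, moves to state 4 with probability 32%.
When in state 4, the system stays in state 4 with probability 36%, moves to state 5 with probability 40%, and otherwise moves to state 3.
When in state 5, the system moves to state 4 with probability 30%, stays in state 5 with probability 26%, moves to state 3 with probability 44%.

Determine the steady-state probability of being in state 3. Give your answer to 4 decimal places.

Let the stationary distribution be π with π = πP and π_1 + π_2 + π_3 = 1.
π_1 = 0.38·π_1 + 0.24·π_2 + 0.44·π_3
π_2 = 0.32·π_1 + 0.36·π_2 + 0.3·π_3
Solving with the normalization constraint gives π = (0.3535, 0.3267, 0.3199).
So the stationary probability of state 3 is 0.3535.

0.3535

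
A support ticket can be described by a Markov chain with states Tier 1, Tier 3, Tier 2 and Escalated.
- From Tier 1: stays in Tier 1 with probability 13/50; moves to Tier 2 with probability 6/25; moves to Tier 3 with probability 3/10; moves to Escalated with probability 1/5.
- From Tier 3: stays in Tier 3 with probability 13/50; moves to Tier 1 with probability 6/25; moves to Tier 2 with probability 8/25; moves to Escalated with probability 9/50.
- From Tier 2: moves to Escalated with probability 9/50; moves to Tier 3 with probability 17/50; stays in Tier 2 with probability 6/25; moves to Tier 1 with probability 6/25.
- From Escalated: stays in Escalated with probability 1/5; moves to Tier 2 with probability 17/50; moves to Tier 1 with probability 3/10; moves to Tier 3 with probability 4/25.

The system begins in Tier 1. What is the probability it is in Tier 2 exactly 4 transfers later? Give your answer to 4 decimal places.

0.2808

Propagate the distribution vector 4 transfers from Tier 1.
After 0 transfers: (1.0000, 0.0000, 0.0000, 0.0000)
After 1 transfer: (0.2600, 0.3000, 0.2400, 0.2000)
After 2 transfers: (0.2572, 0.2696, 0.2840, 0.1892)
After 3 transfers: (0.2565, 0.2741, 0.2805, 0.1889)
After 4 transfers: (0.2565, 0.2738, 0.2808, 0.1889)
P(in Tier 2 after 4 transfers) = 0.2808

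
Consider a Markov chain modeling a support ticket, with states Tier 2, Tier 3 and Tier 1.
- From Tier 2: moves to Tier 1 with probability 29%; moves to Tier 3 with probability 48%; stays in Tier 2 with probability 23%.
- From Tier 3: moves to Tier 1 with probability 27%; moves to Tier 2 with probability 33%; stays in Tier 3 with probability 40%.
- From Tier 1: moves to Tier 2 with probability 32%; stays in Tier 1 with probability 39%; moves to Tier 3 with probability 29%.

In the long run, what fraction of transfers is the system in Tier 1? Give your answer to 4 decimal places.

Let the stationary distribution be π with π = πP and π_1 + π_2 + π_3 = 1.
π_1 = 0.23·π_1 + 0.33·π_2 + 0.32·π_3
π_2 = 0.48·π_1 + 0.4·π_2 + 0.29·π_3
Solving with the normalization constraint gives π = (0.2971, 0.3893, 0.3136).
So the stationary probability of Tier 1 is 0.3136.

0.3136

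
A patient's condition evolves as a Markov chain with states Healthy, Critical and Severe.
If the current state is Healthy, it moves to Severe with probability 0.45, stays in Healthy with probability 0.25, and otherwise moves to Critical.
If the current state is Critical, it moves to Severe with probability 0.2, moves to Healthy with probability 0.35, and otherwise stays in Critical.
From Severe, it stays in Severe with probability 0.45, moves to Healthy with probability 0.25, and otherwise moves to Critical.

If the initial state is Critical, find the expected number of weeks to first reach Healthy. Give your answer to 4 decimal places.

3.0928

Let t(s) be the expected number of weeks to first reach Healthy from state s, with t(Healthy) = 0. Conditioning on the first week:
t(Critical) = 1 + 0.45·t(Critical) + 0.2·t(Severe)
t(Severe) = 1 + 0.3·t(Critical) + 0.45·t(Severe)
Solving: t(Critical) = 3.0928, t(Severe) = 3.5052.
Expected weeks from Critical to Healthy: 3.0928.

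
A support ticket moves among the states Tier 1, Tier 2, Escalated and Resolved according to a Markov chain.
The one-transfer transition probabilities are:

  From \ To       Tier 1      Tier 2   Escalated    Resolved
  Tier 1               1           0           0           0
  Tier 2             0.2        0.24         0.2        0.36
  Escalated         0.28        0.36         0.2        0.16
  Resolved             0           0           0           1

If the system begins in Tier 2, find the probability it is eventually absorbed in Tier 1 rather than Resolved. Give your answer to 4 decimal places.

Let h(s) be the probability of absorption at Tier 1 starting from transient state s. Then h(Tier 1) = 1 and h(Resolved) = 0. By first-step analysis:
h(Tier 2) = 0.2·1 + 0.24·h(Tier 2) + 0.2·h(Escalated) + 0.36·0
h(Escalated) = 0.28·1 + 0.36·h(Tier 2) + 0.2·h(Escalated) + 0.16·0
Solving: h(Tier 2) = 0.4030, h(Escalated) = 0.5313.
Starting from Tier 2, the probability is 0.4030.

0.4030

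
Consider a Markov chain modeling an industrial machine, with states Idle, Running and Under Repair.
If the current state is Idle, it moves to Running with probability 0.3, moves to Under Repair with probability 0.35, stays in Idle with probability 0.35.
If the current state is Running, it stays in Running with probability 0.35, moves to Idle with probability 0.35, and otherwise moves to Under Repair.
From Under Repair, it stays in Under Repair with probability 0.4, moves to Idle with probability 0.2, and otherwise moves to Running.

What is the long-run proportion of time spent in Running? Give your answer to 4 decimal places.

Let the stationary distribution be π with π = πP and π_1 + π_2 + π_3 = 1.
π_1 = 0.35·π_1 + 0.35·π_2 + 0.2·π_3
π_2 = 0.3·π_1 + 0.35·π_2 + 0.4·π_3
Solving with the normalization constraint gives π = (0.2975, 0.3526, 0.3499).
So the stationary probability of Running is 0.3526.

0.3526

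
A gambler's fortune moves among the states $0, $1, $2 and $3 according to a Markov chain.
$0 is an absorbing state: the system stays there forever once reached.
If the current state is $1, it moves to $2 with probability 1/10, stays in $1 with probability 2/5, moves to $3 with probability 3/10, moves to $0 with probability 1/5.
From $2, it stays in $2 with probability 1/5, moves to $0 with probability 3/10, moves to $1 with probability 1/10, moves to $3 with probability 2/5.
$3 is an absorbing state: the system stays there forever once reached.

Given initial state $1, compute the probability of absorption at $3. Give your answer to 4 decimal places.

Let h(s) be the probability of absorption at $3 starting from transient state s. Then h($3) = 1 and h($0) = 0. By first-step analysis:
h($1) = 0.2·0 + 0.4·h($1) + 0.1·h($2) + 0.3·1
h($2) = 0.3·0 + 0.1·h($1) + 0.2·h($2) + 0.4·1
Solving: h($1) = 0.5957, h($2) = 0.5745.
Starting from $1, the probability is 0.5957.

0.5957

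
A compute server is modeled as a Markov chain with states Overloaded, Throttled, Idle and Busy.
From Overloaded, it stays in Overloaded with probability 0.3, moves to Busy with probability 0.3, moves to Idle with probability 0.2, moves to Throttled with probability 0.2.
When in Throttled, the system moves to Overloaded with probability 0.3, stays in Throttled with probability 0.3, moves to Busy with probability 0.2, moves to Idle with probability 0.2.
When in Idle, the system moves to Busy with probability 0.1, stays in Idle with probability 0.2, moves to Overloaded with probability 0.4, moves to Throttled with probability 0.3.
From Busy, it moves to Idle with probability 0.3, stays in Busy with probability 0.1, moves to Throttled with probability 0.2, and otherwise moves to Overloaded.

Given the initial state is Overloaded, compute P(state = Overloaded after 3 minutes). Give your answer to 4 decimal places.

0.3410

Propagate the distribution vector 3 minutes from Overloaded.
After 0 minutes: (1.0000, 0.0000, 0.0000, 0.0000)
After 1 minute: (0.3000, 0.2000, 0.2000, 0.3000)
After 2 minutes: (0.3500, 0.2400, 0.2300, 0.1800)
After 3 minutes: (0.3410, 0.2470, 0.2180, 0.1940)
P(in Overloaded after 3 minutes) = 0.3410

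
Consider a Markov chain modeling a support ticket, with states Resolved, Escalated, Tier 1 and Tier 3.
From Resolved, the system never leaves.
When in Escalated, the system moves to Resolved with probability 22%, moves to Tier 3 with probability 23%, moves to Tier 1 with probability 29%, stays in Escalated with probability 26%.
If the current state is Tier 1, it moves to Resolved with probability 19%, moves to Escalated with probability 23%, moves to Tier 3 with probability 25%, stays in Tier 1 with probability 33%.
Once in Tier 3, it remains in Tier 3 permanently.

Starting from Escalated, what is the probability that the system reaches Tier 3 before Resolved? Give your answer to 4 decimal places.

Let h(s) be the probability of absorption at Tier 3 starting from transient state s. Then h(Tier 3) = 1 and h(Resolved) = 0. By first-step analysis:
h(Escalated) = 0.22·0 + 0.26·h(Escalated) + 0.29·h(Tier 1) + 0.23·1
h(Tier 1) = 0.19·0 + 0.23·h(Escalated) + 0.33·h(Tier 1) + 0.25·1
Solving: h(Escalated) = 0.5281, h(Tier 1) = 0.5544.
Starting from Escalated, the probability is 0.5281.

0.5281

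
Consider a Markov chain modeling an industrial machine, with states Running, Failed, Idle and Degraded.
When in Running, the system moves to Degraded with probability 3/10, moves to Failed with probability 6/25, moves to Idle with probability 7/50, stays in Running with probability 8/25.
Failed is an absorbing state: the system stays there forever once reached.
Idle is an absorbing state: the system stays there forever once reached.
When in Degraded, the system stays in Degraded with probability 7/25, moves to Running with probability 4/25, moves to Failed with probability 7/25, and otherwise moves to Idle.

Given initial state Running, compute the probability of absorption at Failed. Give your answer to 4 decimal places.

Let h(s) be the probability of absorption at Failed starting from transient state s. Then h(Failed) = 1 and h(Idle) = 0. By first-step analysis:
h(Running) = 0.32·h(Running) + 0.24·1 + 0.14·0 + 0.3·h(Degraded)
h(Degraded) = 0.16·h(Running) + 0.28·1 + 0.28·0 + 0.28·h(Degraded)
Solving: h(Running) = 0.5815, h(Degraded) = 0.5181.
Starting from Running, the probability is 0.5815.

0.5815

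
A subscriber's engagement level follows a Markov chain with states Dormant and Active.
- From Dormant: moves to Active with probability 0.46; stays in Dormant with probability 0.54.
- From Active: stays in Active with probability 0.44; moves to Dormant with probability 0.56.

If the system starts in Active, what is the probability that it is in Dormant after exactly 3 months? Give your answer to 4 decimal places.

Propagate the distribution vector 3 months from Active.
After 0 months: (0.0000, 1.0000)
After 1 month: (0.5600, 0.4400)
After 2 months: (0.5488, 0.4512)
After 3 months: (0.5490, 0.4510)
P(in Dormant after 3 months) = 0.5490

0.5490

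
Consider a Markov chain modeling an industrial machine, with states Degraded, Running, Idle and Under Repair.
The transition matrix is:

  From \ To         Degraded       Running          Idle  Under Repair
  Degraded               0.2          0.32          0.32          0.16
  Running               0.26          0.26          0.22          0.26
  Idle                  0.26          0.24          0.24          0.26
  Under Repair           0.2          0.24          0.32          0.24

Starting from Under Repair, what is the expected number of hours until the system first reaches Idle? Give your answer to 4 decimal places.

3.4043

Let t(s) be the expected number of hours to first reach Idle from state s, with t(Idle) = 0. Conditioning on the first hour:
t(Degraded) = 1 + 0.2·t(Degraded) + 0.32·t(Running) + 0.16·t(Under Repair)
t(Running) = 1 + 0.26·t(Degraded) + 0.26·t(Running) + 0.26·t(Under Repair)
t(Under Repair) = 1 + 0.2·t(Degraded) + 0.24·t(Running) + 0.24·t(Under Repair)
Solving: t(Degraded) = 3.4322, t(Running) = 3.7534, t(Under Repair) = 3.4043.
Expected hours from Under Repair to Idle: 3.4043.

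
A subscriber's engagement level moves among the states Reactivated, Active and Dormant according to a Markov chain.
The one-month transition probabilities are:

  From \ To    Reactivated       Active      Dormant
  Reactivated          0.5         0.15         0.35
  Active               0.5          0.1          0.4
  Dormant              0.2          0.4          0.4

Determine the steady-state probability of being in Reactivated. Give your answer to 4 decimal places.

0.3858

Let the stationary distribution be π with π = πP and π_1 + π_2 + π_3 = 1.
π_1 = 0.5·π_1 + 0.5·π_2 + 0.2·π_3
π_2 = 0.15·π_1 + 0.1·π_2 + 0.4·π_3
Solving with the normalization constraint gives π = (0.3858, 0.2335, 0.3807).
So the stationary probability of Reactivated is 0.3858.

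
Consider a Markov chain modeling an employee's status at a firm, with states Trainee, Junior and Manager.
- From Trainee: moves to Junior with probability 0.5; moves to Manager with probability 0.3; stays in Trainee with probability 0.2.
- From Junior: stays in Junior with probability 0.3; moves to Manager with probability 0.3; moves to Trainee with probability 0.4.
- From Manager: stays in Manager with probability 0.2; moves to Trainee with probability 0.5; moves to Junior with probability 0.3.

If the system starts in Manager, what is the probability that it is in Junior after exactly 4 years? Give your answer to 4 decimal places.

Propagate the distribution vector 4 years from Manager.
After 0 years: (0.0000, 0.0000, 1.0000)
After 1 year: (0.5000, 0.3000, 0.2000)
After 2 years: (0.3200, 0.4000, 0.2800)
After 3 years: (0.3640, 0.3640, 0.2720)
After 4 years: (0.3544, 0.3728, 0.2728)
P(in Junior after 4 years) = 0.3728

0.3728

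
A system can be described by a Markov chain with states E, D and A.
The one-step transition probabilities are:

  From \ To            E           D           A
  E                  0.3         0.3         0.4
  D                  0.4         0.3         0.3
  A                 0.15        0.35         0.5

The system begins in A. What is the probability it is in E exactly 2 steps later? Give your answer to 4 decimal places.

Sum over the intermediate state after 1 step:
P = P(A→E)·P(E→E) + P(A→D)·P(D→E) + P(A→A)·P(A→E)
  = 0.15×0.3 + 0.35×0.4 + 0.5×0.15
  = 0.0450 + 0.1400 + 0.0750 = 0.2600

0.2600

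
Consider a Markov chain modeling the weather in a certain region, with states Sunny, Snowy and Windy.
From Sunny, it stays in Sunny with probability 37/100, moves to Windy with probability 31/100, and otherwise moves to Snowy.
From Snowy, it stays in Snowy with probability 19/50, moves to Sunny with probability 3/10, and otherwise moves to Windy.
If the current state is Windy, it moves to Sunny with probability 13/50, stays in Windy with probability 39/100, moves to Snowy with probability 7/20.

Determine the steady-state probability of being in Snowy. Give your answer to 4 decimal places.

Let the stationary distribution be π with π = πP and π_1 + π_2 + π_3 = 1.
π_1 = 0.37·π_1 + 0.3·π_2 + 0.26·π_3
π_2 = 0.32·π_1 + 0.38·π_2 + 0.35·π_3
Solving with the normalization constraint gives π = (0.3079, 0.3513, 0.3408).
So the stationary probability of Snowy is 0.3513.

0.3513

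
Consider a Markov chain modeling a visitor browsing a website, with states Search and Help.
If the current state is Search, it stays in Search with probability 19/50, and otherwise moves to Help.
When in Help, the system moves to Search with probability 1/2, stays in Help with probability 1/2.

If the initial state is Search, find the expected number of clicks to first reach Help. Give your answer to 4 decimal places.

1.6129

Let t(s) be the expected number of clicks to first reach Help from state s, with t(Help) = 0. Conditioning on the first click:
t(Search) = 1 + 0.38·t(Search)
Solving: t(Search) = 1.6129.
Expected clicks from Search to Help: 1.6129.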